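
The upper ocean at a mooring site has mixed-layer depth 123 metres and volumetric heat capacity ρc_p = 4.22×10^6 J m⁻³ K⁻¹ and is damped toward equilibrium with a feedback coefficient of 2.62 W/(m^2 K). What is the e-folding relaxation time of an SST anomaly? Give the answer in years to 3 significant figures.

Areal heat capacity C = ρc_p × D = 4.22×10^6 × 123 = 5.19×10^8 J m⁻² K⁻¹.
Relaxation time τ = C / λ = 5.19×10^8 / 2.62 = 1.98×10^8 s.
In years: 1.98×10^8 s / (3.156×10^7 s/year) = 6.28 years.

6.28 years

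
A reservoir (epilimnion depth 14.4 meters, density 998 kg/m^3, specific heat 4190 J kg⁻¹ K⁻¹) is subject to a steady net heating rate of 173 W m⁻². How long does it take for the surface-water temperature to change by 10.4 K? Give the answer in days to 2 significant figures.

42 days

Areal heat capacity C = ρ c_p D = 998 × 4190 × 14.4 = 6.02×10^7 J/(m²·K).
Time required: Δt = C ΔT / F = 6.02×10^7 × 10.4 / 173 = 3.62×10^6 s.
In days: 3.62×10^6 s / (86400 s/day) = 41.9 days.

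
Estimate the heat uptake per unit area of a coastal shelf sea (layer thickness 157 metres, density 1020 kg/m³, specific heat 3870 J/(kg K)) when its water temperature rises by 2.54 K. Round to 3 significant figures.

1.57×10^9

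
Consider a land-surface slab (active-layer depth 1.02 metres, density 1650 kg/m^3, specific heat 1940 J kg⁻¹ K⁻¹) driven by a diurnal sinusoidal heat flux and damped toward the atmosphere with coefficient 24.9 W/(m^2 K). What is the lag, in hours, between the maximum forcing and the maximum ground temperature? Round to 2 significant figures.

5.6 hours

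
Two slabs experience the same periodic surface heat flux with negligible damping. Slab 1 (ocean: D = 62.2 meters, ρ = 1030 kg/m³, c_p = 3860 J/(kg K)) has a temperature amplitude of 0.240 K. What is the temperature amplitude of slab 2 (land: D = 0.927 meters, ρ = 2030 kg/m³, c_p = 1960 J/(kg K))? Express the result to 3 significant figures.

C_ocean = 2.47×10^8 J/(m²·K); C_land = 3.69×10^6 J/(m²·K).
A ∝ 1/C ⇒ A_land = A_ocean × C_ocean/C_land = 0.240 × 67.0 = 16.1 K.

16.1 K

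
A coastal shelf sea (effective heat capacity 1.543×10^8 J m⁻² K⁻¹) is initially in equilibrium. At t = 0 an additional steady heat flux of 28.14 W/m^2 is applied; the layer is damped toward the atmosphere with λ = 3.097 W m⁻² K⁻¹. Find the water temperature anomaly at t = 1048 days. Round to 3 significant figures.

Areal heat capacity C = 1.543×10^8 J m⁻² K⁻¹ (given).
τ = C / λ = 1.54×10^8 / 3.097 = 4.98×10^7 s.
Equilibrium anomaly ΔT_eq = F / λ = 28.14 / 3.097 = 9.09 K.
t = 1048 days = 9.05×10^7 s, so t/τ = 1.82.
ΔT(t) = ΔT_eq (1 − e^(−t/τ)) = 9.09 × (1 − e^−1.82) = 7.61 K.

7.61 K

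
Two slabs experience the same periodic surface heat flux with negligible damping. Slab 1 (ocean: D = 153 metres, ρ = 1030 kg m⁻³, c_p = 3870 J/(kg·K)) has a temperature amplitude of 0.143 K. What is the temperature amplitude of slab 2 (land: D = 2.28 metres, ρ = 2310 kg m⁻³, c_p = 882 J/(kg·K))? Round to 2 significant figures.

C_ocean = 6.10×10^8 J/(m²·K); C_land = 4.65×10^6 J/(m²·K).
A ∝ 1/C ⇒ A_land = A_ocean × C_ocean/C_land = 0.143 × 131 = 18.8 K.

19 K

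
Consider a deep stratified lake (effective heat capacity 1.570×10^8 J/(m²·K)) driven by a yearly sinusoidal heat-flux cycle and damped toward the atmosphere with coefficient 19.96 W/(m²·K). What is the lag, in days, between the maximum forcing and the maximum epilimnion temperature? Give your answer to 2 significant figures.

58 days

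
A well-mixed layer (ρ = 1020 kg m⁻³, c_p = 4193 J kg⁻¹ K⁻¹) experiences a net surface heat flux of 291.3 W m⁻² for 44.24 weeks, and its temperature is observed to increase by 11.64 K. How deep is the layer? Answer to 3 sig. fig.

157 m

Heat input Q = F Δt = 291.3 × 2.68×10^7 s = 7.79×10^9 J/m².
Required areal heat capacity C = Q / ΔT = 6.70×10^8 J/(m²·K).
Depth D = C / (ρ c_p) = 6.70×10^8 / (1020 × 4193) = 157 m.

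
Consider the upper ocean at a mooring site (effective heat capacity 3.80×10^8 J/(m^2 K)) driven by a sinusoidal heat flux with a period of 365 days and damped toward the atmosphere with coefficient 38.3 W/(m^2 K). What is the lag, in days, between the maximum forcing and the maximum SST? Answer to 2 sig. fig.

Areal heat capacity C = 3.80×10^8 J/(m^2 K) (given).
ω = 2π / 3.15×10^7 s = 1.99×10^-7 s⁻¹.
Phase lag φ = arctan(Cω/λ) = arctan(75.7/38.3) = 1.10 rad.
Time lag = φ / ω = 1.10 / 1.99×10^-7 = 5.53×10^6 s = 64.0 days.

64 days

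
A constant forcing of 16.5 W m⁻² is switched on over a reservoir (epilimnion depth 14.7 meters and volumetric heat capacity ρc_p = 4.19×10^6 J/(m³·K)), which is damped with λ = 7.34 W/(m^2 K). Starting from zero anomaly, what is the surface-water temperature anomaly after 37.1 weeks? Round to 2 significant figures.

2.1 K

Areal heat capacity C = ρc_p × D = 4.19×10^6 × 14.7 = 6.16×10^7 J m⁻² K⁻¹.
τ = C / λ = 6.16×10^7 / 7.34 = 8.39×10^6 s.
Equilibrium anomaly ΔT_eq = F / λ = 16.5 / 7.34 = 2.25 K.
t = 37.1 weeks = 2.24×10^7 s, so t/τ = 2.67.
ΔT(t) = ΔT_eq (1 − e^(−t/τ)) = 2.25 × (1 − e^−2.67) = 2.09 K.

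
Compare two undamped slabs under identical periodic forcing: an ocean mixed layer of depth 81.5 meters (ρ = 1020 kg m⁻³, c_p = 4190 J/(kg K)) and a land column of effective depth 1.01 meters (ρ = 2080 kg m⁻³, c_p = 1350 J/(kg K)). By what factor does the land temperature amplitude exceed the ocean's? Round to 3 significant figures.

C_ocean = 1020 × 4190 × 81.5 = 3.48×10^8 J/(m²·K).
C_land = 2080 × 1350 × 1.01 = 2.84×10^6 J/(m²·K).
Undamped amplitude ∝ 1/C, so A_land/A_ocean = C_ocean/C_land = 123.

123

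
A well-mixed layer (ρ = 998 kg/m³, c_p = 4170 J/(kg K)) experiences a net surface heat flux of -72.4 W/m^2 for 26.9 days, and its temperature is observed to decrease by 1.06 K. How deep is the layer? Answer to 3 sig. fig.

Heat input Q = F Δt = -72.4 × 2.32×10^6 s = -1.68×10^8 J/m².
Required areal heat capacity C = Q / ΔT = 1.59×10^8 J/(m²·K).
Depth D = C / (ρ c_p) = 1.59×10^8 / (998 × 4170) = 38.1 m.

38.1 m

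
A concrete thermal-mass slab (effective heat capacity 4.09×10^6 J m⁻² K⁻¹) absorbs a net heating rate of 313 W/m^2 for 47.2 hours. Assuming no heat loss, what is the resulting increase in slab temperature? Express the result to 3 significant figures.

13.0 K

Areal heat capacity C = 4.09×10^6 J m⁻² K⁻¹ (given).
Net heat input Q = F Δt = 313 × (47.2 hours × 3600 s/hour) = 5.32×10^7 J/m².
ΔT = Q / C = 5.32×10^7 / 4.09×10^6 = 13.0 K.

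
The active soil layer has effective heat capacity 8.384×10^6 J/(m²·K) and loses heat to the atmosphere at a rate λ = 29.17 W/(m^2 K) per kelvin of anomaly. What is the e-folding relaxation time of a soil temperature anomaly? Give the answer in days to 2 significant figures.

3.3 days

Areal heat capacity C = 8.384×10^6 J/(m²·K) (given).
Relaxation time τ = C / λ = 8.38×10^6 / 29.17 = 2.87×10^5 s.
In days: 2.87×10^5 s / (86400 s/day) = 3.33 days.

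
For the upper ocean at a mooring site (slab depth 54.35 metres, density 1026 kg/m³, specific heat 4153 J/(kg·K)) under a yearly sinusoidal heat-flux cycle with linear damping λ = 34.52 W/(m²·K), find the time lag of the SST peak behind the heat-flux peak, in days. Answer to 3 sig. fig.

Areal heat capacity C = ρ c_p D = 1026 × 4153 × 54.35 = 2.32×10^8 J/(m^2 K).
ω = 2π / 3.15×10^7 s = 1.99×10^-7 s⁻¹.
Phase lag φ = arctan(Cω/λ) = arctan(46.1/34.52) = 0.928 rad.
Time lag = φ / ω = 0.928 / 1.99×10^-7 = 4.66×10^6 s = 53.9 days.

53.9 days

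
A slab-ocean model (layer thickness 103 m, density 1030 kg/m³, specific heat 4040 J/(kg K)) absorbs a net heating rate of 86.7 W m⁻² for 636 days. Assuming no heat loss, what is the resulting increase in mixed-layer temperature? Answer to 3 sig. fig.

Areal heat capacity C = ρ c_p D = 1030 × 4040 × 103 = 4.29×10^8 J/(m²·K).
Net heat input Q = F Δt = 86.7 × (636 days × 86400 s/day) = 4.76×10^9 J/m².
ΔT = Q / C = 4.76×10^9 / 4.29×10^8 = 11.1 K.

11.1 K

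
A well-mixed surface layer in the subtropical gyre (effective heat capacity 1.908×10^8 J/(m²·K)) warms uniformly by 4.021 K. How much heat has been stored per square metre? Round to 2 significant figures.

Areal heat capacity C = 1.908×10^8 J/(m²·K) (given).
ΔQ = C ΔT = 1.91×10^8 × 4.021 = 7.67×10^8 J/m².

7.7×10^8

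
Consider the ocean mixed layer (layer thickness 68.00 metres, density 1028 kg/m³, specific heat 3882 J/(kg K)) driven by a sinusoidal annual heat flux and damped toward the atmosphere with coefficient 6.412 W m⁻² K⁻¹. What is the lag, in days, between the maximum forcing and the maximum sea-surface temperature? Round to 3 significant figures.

84.4 days

Areal heat capacity C = ρ c_p D = 1028 × 3882 × 68.00 = 2.71×10^8 J/(m^2 K).
ω = 2π / 3.15×10^7 s = 1.99×10^-7 s⁻¹.
Phase lag φ = arctan(Cω/λ) = arctan(54.1/6.412) = 1.45 rad.
Time lag = φ / ω = 1.45 / 1.99×10^-7 = 7.29×10^6 s = 84.4 days.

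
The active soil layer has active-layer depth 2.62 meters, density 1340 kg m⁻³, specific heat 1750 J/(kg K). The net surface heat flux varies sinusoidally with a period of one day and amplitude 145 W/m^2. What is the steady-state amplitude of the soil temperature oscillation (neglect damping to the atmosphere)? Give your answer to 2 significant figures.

0.32 K

Areal heat capacity C = ρ c_p D = 1340 × 1750 × 2.62 = 6.14×10^6 J/(m²·K).
Angular frequency ω = 2π / T = 2π / 86400 s = 7.27×10^-5 s⁻¹.
Cω = 6.14×10^6 × 7.27×10^-5 = 447 W/(m²·K).
Amplitude A = F₀ / (Cω) = 145 / 447 = 0.325 K.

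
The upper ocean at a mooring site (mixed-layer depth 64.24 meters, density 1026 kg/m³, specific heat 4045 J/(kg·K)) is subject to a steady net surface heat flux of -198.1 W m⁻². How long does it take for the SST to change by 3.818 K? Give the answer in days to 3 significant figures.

Areal heat capacity C = ρ c_p D = 1026 × 4045 × 64.24 = 2.67×10^8 J m⁻² K⁻¹.
Time required: Δt = C ΔT / F = 2.67×10^8 × -3.818 / -198.1 = 5.14×10^6 s.
In days: 5.14×10^6 s / (86400 s/day) = 59.5 days.

59.5 days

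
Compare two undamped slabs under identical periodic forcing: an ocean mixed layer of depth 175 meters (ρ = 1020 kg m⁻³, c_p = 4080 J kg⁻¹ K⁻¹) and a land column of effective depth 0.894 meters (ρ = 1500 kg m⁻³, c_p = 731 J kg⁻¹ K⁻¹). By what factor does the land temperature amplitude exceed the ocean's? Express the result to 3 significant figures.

743

C_ocean = 1020 × 4080 × 175 = 7.28×10^8 J/(m²·K).
C_land = 1500 × 731 × 0.894 = 9.80×10^5 J/(m²·K).
Undamped amplitude ∝ 1/C, so A_land/A_ocean = C_ocean/C_land = 743.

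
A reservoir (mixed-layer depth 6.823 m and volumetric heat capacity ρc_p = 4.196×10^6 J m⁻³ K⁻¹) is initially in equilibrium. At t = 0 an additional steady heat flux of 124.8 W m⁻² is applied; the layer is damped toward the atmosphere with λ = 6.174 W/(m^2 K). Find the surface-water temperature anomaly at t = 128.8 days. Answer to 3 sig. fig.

18.4 K

Areal heat capacity C = ρc_p × D = 4.196×10^6 × 6.823 = 2.86×10^7 J/(m^2 K).
τ = C / λ = 2.86×10^7 / 6.174 = 4.64×10^6 s.
Equilibrium anomaly ΔT_eq = F / λ = 124.8 / 6.174 = 20.2 K.
t = 128.8 days = 1.11×10^7 s, so t/τ = 2.40.
ΔT(t) = ΔT_eq (1 − e^(−t/τ)) = 20.2 × (1 − e^−2.40) = 18.4 K.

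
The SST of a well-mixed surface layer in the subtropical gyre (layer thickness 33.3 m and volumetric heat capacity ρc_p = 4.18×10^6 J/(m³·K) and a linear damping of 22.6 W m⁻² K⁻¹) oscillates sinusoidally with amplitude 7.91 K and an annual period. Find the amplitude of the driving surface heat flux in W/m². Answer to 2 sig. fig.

280

Areal heat capacity C = ρc_p × D = 4.18×10^6 × 33.3 = 1.39×10^8 J/(m^2 K).
ω = 2π / 3.15×10^7 s = 1.99×10^-7 s⁻¹.
√((Cω)² + λ²) = √((27.7)² + 22.6²) = 35.8 W/(m²·K).
F₀ = A × √((Cω)²+λ²) = 7.91 × 35.8 = 283 W/m².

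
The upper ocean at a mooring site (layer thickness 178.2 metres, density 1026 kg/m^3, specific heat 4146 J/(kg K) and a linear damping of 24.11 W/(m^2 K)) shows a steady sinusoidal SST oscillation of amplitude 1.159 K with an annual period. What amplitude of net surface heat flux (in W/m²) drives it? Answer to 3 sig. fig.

Areal heat capacity C = ρ c_p D = 1026 × 4146 × 178.2 = 7.58×10^8 J m⁻² K⁻¹.
ω = 2π / 3.15×10^7 s = 1.99×10^-7 s⁻¹.
√((Cω)² + λ²) = √((151)² + 24.11²) = 153 W/(m²·K).
F₀ = A × √((Cω)²+λ²) = 1.159 × 153 = 177 W/m².

177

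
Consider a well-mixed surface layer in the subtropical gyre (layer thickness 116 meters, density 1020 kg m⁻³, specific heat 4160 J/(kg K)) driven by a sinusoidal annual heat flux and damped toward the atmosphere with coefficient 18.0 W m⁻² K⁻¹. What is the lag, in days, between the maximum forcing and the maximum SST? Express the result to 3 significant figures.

80.7 days

Areal heat capacity C = ρ c_p D = 1020 × 4160 × 116 = 4.92×10^8 J/(m^2 K).
ω = 2π / 3.15×10^7 s = 1.99×10^-7 s⁻¹.
Phase lag φ = arctan(Cω/λ) = arctan(98.1/18.0) = 1.39 rad.
Time lag = φ / ω = 1.39 / 1.99×10^-7 = 6.97×10^6 s = 80.7 days.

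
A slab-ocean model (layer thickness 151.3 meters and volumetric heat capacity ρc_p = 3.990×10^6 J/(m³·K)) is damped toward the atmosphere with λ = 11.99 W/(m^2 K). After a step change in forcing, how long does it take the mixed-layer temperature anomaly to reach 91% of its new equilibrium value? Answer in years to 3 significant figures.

3.84 years

Areal heat capacity C = ρc_p × D = 3.990×10^6 × 151.3 = 6.04×10^8 J m⁻² K⁻¹.
τ = C / λ = 6.04×10^8 / 11.99 = 5.03×10^7 s.
Fraction reached: 1 − e^(−t/τ) = 0.91 ⇒ t = −τ ln(1 − 0.91) = τ × 2.41.
t = 1.21×10^8 s = 3.84 years.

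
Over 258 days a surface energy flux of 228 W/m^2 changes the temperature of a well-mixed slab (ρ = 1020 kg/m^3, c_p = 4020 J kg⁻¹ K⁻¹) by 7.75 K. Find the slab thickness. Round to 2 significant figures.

160 m

Heat input Q = F Δt = 228 × 2.23×10^7 s = 5.08×10^9 J/m².
Required areal heat capacity C = Q / ΔT = 6.56×10^8 J/(m²·K).
Depth D = C / (ρ c_p) = 6.56×10^8 / (1020 × 4020) = 160 m.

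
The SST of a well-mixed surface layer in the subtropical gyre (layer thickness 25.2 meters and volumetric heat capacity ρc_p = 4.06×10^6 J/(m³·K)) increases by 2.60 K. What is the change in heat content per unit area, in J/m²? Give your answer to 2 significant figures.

2.7×10^8

Areal heat capacity C = ρc_p × D = 4.06×10^6 × 25.2 = 1.02×10^8 J m⁻² K⁻¹.
ΔQ = C ΔT = 1.02×10^8 × 2.60 = 2.66×10^8 J/m².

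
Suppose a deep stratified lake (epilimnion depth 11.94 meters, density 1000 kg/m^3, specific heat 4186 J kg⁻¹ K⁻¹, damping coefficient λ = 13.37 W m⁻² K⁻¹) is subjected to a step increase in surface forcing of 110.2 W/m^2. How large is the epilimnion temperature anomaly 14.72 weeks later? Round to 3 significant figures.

7.48 K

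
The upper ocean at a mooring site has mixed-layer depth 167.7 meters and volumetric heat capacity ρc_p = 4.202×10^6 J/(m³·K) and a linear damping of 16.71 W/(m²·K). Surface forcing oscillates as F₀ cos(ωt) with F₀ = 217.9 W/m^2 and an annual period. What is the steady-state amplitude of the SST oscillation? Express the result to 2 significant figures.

Areal heat capacity C = ρc_p × D = 4.202×10^6 × 167.7 = 7.05×10^8 J m⁻² K⁻¹.
Angular frequency ω = 2π / T = 2π / 3.15×10^7 s = 1.99×10^-7 s⁻¹.
√((Cω)² + λ²) = √((140)² + 16.71²) = 141 W/(m²·K).
Amplitude A = F₀ / √((Cω)²+λ²) = 217.9 / 141 = 1.54 K.

1.5 K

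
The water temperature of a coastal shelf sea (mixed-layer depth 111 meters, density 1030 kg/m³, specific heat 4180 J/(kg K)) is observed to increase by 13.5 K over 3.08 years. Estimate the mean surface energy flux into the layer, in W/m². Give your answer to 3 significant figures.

66.4

Areal heat capacity C = ρ c_p D = 1030 × 4180 × 111 = 4.78×10^8 J/(m^2 K).
Required heat per unit area: Q = C ΔT = 4.78×10^8 × 13.5 = 6.45×10^9 J/m².
Flux F = Q / Δt = 6.45×10^9 / 9.72×10^7 s = 66.4 W/m².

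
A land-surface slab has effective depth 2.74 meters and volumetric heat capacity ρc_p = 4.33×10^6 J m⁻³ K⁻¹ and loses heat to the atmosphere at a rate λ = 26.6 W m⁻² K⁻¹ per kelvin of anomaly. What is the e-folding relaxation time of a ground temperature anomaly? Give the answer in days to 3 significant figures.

Areal heat capacity C = ρc_p × D = 4.33×10^6 × 2.74 = 1.19×10^7 J/(m²·K).
Relaxation time τ = C / λ = 1.19×10^7 / 26.6 = 4.46×10^5 s.
In days: 4.46×10^5 s / (86400 s/day) = 5.16 days.

5.16 days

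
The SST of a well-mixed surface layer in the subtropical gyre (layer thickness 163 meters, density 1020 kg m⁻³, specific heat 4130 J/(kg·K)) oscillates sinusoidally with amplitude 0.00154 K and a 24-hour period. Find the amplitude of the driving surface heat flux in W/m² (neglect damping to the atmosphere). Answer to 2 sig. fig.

Areal heat capacity C = ρ c_p D = 1020 × 4130 × 163 = 6.87×10^8 J/(m^2 K).
ω = 2π / 86400 s = 7.27×10^-5 s⁻¹.
Cω = 6.87×10^8 × 7.27×10^-5 = 49900 W/(m²·K).
F₀ = A × Cω = 0.00154 × 49900 = 76.9 W/m².

77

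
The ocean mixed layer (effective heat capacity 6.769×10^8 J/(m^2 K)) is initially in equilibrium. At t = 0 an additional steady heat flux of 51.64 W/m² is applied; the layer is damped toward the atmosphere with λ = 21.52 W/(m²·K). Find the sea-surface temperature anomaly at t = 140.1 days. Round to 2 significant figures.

Areal heat capacity C = 6.769×10^8 J/(m^2 K) (given).
τ = C / λ = 6.77×10^8 / 21.52 = 3.15×10^7 s.
Equilibrium anomaly ΔT_eq = F / λ = 51.64 / 21.52 = 2.40 K.
t = 140.1 days = 1.21×10^7 s, so t/τ = 0.385.
ΔT(t) = ΔT_eq (1 − e^(−t/τ)) = 2.40 × (1 − e^−0.385) = 0.767 K.

0.77 K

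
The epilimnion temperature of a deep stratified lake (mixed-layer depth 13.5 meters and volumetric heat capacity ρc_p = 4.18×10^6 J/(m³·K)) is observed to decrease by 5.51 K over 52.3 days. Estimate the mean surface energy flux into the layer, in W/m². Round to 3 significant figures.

Areal heat capacity C = ρc_p × D = 4.18×10^6 × 13.5 = 5.64×10^7 J m⁻² K⁻¹.
Required heat per unit area: Q = C ΔT = 5.64×10^7 × -5.51 = -3.11×10^8 J/m².
Flux F = Q / Δt = -3.11×10^8 / 4.52×10^6 s = -68.8 W/m².

-68.8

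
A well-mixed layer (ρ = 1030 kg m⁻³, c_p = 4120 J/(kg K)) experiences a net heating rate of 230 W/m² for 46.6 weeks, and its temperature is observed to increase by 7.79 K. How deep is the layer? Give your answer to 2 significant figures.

200 m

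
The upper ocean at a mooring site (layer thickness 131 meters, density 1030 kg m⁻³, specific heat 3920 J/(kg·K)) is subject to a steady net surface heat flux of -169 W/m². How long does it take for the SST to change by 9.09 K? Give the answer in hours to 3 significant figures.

7900 hours

Areal heat capacity C = ρ c_p D = 1030 × 3920 × 131 = 5.29×10^8 J/(m²·K).
Time required: Δt = C ΔT / F = 5.29×10^8 × -9.09 / -169 = 2.84×10^7 s.
In hours: 2.84×10^7 s / (3600 s/hour) = 7900 hours.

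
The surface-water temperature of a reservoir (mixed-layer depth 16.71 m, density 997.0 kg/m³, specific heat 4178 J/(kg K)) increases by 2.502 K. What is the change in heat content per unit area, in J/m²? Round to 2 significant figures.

Areal heat capacity C = ρ c_p D = 997.0 × 4178 × 16.71 = 6.96×10^7 J m⁻² K⁻¹.
ΔQ = C ΔT = 6.96×10^7 × 2.502 = 1.74×10^8 J/m².

1.7×10^8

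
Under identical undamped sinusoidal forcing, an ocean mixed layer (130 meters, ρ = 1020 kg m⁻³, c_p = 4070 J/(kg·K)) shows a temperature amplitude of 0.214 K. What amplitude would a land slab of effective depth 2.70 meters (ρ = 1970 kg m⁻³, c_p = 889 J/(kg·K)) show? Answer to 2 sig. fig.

24 K

C_ocean = 5.40×10^8 J/(m²·K); C_land = 4.73×10^6 J/(m²·K).
A ∝ 1/C ⇒ A_land = A_ocean × C_ocean/C_land = 0.214 × 114 = 24.4 K.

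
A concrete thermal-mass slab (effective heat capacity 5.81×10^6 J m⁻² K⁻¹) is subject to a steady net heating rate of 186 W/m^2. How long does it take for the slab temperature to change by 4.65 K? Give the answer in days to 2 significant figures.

Areal heat capacity C = 5.81×10^6 J m⁻² K⁻¹ (given).
Time required: Δt = C ΔT / F = 5.81×10^6 × 4.65 / 186 = 1.45×10^5 s.
In days: 1.45×10^5 s / (86400 s/day) = 1.68 days.

1.7 days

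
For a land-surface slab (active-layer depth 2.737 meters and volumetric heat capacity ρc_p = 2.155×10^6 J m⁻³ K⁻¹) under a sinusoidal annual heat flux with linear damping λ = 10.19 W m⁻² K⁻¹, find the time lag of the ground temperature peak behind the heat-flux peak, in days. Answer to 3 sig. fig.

6.67 days

Areal heat capacity C = ρc_p × D = 2.155×10^6 × 2.737 = 5.90×10^6 J/(m²·K).
ω = 2π / 3.15×10^7 s = 1.99×10^-7 s⁻¹.
Phase lag φ = arctan(Cω/λ) = arctan(1.18/10.19) = 0.115 rad.
Time lag = φ / ω = 0.115 / 1.99×10^-7 = 5.76×10^5 s = 6.67 days.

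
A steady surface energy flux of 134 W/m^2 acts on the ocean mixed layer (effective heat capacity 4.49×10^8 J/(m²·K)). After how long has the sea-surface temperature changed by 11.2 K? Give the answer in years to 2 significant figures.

Areal heat capacity C = 4.49×10^8 J/(m²·K) (given).
Time required: Δt = C ΔT / F = 4.49×10^8 × 11.2 / 134 = 3.75×10^7 s.
In years: 3.75×10^7 s / (3.156×10^7 s/year) = 1.19 years.

1.2 years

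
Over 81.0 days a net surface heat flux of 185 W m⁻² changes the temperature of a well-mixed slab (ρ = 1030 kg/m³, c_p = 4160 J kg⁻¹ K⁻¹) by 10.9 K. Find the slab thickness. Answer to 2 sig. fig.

28 m

Heat input Q = F Δt = 185 × 7.00×10^6 s = 1.29×10^9 J/m².
Required areal heat capacity C = Q / ΔT = 1.19×10^8 J/(m²·K).
Depth D = C / (ρ c_p) = 1.19×10^8 / (1030 × 4160) = 27.7 m.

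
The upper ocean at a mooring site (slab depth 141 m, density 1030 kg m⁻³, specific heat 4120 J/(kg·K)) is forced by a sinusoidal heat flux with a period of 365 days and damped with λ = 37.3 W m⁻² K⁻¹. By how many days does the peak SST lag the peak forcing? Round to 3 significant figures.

Areal heat capacity C = ρ c_p D = 1030 × 4120 × 141 = 5.98×10^8 J m⁻² K⁻¹.
ω = 2π / 3.15×10^7 s = 1.99×10^-7 s⁻¹.
Phase lag φ = arctan(Cω/λ) = arctan(119/37.3) = 1.27 rad.
Time lag = φ / ω = 1.27 / 1.99×10^-7 = 6.36×10^6 s = 73.6 days.

73.6 days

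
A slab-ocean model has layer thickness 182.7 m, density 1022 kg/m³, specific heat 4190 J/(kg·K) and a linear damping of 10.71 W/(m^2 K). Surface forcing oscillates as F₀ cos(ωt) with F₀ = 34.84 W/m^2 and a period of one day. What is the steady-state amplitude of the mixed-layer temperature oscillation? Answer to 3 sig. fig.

6.12×10^-4 K

Areal heat capacity C = ρ c_p D = 1022 × 4190 × 182.7 = 7.82×10^8 J/(m^2 K).
Angular frequency ω = 2π / T = 2π / 86400 s = 7.27×10^-5 s⁻¹.
√((Cω)² + λ²) = √((56900)² + 10.71²) = 56900 W/(m²·K).
Amplitude A = F₀ / √((Cω)²+λ²) = 34.84 / 56900 = 6.12×10^-4 K.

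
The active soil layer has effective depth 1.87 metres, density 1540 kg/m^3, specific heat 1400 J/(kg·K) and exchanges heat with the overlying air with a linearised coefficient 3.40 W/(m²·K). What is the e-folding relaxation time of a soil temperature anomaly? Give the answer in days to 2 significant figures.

14 days

Areal heat capacity C = ρ c_p D = 1540 × 1400 × 1.87 = 4.03×10^6 J m⁻² K⁻¹.
Relaxation time τ = C / λ = 4.03×10^6 / 3.40 = 1.19×10^6 s.
In days: 1.19×10^6 s / (86400 s/day) = 13.7 days.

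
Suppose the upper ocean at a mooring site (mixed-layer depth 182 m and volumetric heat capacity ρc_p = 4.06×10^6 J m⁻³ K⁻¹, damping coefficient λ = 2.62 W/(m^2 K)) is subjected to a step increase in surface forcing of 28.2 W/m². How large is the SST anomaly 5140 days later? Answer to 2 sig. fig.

8.5 K

Areal heat capacity C = ρc_p × D = 4.06×10^6 × 182 = 7.39×10^8 J m⁻² K⁻¹.
τ = C / λ = 7.39×10^8 / 2.62 = 2.82×10^8 s.
Equilibrium anomaly ΔT_eq = F / λ = 28.2 / 2.62 = 10.8 K.
t = 5140 days = 4.44×10^8 s, so t/τ = 1.57.
ΔT(t) = ΔT_eq (1 − e^(−t/τ)) = 10.8 × (1 − e^−1.57) = 8.53 K.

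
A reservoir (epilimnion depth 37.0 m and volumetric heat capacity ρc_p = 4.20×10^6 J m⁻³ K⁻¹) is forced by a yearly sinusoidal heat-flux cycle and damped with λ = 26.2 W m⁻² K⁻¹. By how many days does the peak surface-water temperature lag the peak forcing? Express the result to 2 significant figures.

50 days

Areal heat capacity C = ρc_p × D = 4.20×10^6 × 37.0 = 1.55×10^8 J m⁻² K⁻¹.
ω = 2π / 3.15×10^7 s = 1.99×10^-7 s⁻¹.
Phase lag φ = arctan(Cω/λ) = arctan(31.0/26.2) = 0.869 rad.
Time lag = φ / ω = 0.869 / 1.99×10^-7 = 4.36×10^6 s = 50.5 days.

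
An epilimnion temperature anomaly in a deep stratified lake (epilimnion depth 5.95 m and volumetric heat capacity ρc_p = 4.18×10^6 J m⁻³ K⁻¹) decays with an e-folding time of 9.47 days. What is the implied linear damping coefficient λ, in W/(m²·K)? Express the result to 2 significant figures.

30

Areal heat capacity C = ρc_p × D = 4.18×10^6 × 5.95 = 2.49×10^7 J/(m^2 K).
τ = 9.47 days = 8.18×10^5 s.
λ = C / τ = 2.49×10^7 / 8.18×10^5 = 30.4 W/(m²·K).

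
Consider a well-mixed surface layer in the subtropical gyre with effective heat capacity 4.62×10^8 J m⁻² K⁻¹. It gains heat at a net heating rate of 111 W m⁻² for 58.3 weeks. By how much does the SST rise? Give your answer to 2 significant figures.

8.5 K

Areal heat capacity C = 4.62×10^8 J m⁻² K⁻¹ (given).
Net heat input Q = F Δt = 111 × (58.3 weeks × 6.048×10^5 s/week) = 3.91×10^9 J/m².
ΔT = Q / C = 3.91×10^9 / 4.62×10^8 = 8.47 K.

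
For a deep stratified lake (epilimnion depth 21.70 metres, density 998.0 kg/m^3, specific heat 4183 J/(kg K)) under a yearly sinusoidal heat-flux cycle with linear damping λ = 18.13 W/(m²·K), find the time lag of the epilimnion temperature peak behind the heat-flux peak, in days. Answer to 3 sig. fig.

45.5 days

Areal heat capacity C = ρ c_p D = 998.0 × 4183 × 21.70 = 9.06×10^7 J/(m^2 K).
ω = 2π / 3.15×10^7 s = 1.99×10^-7 s⁻¹.
Phase lag φ = arctan(Cω/λ) = arctan(18.0/18.13) = 0.783 rad.
Time lag = φ / ω = 0.783 / 1.99×10^-7 = 3.93×10^6 s = 45.5 days.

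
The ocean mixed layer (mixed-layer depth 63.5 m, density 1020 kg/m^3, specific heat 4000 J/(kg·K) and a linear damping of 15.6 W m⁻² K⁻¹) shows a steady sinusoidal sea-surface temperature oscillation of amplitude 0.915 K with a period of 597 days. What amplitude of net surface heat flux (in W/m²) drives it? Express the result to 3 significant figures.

32.2

Areal heat capacity C = ρ c_p D = 1020 × 4000 × 63.5 = 2.59×10^8 J/(m²·K).
ω = 2π / 5.16×10^7 s = 1.22×10^-7 s⁻¹.
√((Cω)² + λ²) = √((31.6)² + 15.6²) = 35.2 W/(m²·K).
F₀ = A × √((Cω)²+λ²) = 0.915 × 35.2 = 32.2 W/m².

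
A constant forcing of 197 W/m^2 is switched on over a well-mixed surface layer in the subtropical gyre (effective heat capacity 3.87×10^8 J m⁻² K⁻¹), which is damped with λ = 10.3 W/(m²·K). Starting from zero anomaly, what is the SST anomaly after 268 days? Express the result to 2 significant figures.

8.8 K

Areal heat capacity C = 3.87×10^8 J m⁻² K⁻¹ (given).
τ = C / λ = 3.87×10^8 / 10.3 = 3.76×10^7 s.
Equilibrium anomaly ΔT_eq = F / λ = 197 / 10.3 = 19.1 K.
t = 268 days = 2.32×10^7 s, so t/τ = 0.616.
ΔT(t) = ΔT_eq (1 − e^(−t/τ)) = 19.1 × (1 − e^−0.616) = 8.80 K.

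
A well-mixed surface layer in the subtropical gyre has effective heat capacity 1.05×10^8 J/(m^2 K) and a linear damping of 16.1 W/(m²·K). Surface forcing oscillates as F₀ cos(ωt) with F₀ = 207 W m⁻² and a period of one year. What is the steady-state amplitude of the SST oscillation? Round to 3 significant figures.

Areal heat capacity C = 1.05×10^8 J/(m^2 K) (given).
Angular frequency ω = 2π / T = 2π / 3.15×10^7 s = 1.99×10^-7 s⁻¹.
√((Cω)² + λ²) = √((20.9)² + 16.1²) = 26.4 W/(m²·K).
Amplitude A = F₀ / √((Cω)²+λ²) = 207 / 26.4 = 7.84 K.

7.84 K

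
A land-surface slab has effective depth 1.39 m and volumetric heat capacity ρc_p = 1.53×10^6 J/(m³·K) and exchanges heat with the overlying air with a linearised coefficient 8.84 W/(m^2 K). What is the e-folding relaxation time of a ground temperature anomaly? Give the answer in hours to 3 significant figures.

66.8 hours

Areal heat capacity C = ρc_p × D = 1.53×10^6 × 1.39 = 2.13×10^6 J/(m^2 K).
Relaxation time τ = C / λ = 2.13×10^6 / 8.84 = 2.41×10^5 s.
In hours: 2.41×10^5 s / (3600 s/hour) = 66.8 hours.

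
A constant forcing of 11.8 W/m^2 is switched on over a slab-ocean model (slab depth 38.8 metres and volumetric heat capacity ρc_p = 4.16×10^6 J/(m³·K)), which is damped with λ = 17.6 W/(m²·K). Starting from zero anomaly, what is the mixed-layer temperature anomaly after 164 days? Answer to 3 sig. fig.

Areal heat capacity C = ρc_p × D = 4.16×10^6 × 38.8 = 1.61×10^8 J/(m^2 K).
τ = C / λ = 1.61×10^8 / 17.6 = 9.17×10^6 s.
Equilibrium anomaly ΔT_eq = F / λ = 11.8 / 17.6 = 0.670 K.
t = 164 days = 1.42×10^7 s, so t/τ = 1.55.
ΔT(t) = ΔT_eq (1 − e^(−t/τ)) = 0.670 × (1 − e^−1.55) = 0.527 K.

0.527 K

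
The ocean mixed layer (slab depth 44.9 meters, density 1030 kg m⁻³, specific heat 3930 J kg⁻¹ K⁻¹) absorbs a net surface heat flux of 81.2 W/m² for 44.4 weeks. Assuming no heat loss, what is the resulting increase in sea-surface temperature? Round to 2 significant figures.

Areal heat capacity C = ρ c_p D = 1030 × 3930 × 44.9 = 1.82×10^8 J/(m^2 K).
Net heat input Q = F Δt = 81.2 × (44.4 weeks × 6.048×10^5 s/week) = 2.18×10^9 J/m².
ΔT = Q / C = 2.18×10^9 / 1.82×10^8 = 12.0 K.

12 K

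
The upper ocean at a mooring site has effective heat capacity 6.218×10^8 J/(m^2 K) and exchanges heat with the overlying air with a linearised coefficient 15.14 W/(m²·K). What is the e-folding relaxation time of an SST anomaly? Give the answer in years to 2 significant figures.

1.3 years

Areal heat capacity C = 6.218×10^8 J/(m^2 K) (given).
Relaxation time τ = C / λ = 6.22×10^8 / 15.14 = 4.11×10^7 s.
In years: 4.11×10^7 s / (3.156×10^7 s/year) = 1.30 years.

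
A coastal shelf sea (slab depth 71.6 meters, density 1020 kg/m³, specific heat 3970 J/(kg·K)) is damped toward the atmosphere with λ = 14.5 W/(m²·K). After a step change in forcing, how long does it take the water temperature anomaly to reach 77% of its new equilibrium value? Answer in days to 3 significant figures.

340 days

Areal heat capacity C = ρ c_p D = 1020 × 3970 × 71.6 = 2.90×10^8 J/(m²·K).
τ = C / λ = 2.90×10^8 / 14.5 = 2.00×10^7 s.
Fraction reached: 1 − e^(−t/τ) = 0.77 ⇒ t = −τ ln(1 − 0.77) = τ × 1.47.
t = 2.94×10^7 s = 340 days.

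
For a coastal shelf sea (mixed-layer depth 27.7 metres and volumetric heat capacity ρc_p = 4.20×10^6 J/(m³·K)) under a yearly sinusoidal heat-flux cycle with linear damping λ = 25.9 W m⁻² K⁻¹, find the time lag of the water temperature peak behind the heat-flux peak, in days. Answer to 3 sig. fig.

42.4 days

Areal heat capacity C = ρc_p × D = 4.20×10^6 × 27.7 = 1.16×10^8 J m⁻² K⁻¹.
ω = 2π / 3.15×10^7 s = 1.99×10^-7 s⁻¹.
Phase lag φ = arctan(Cω/λ) = arctan(23.2/25.9) = 0.730 rad.
Time lag = φ / ω = 0.730 / 1.99×10^-7 = 3.66×10^6 s = 42.4 days.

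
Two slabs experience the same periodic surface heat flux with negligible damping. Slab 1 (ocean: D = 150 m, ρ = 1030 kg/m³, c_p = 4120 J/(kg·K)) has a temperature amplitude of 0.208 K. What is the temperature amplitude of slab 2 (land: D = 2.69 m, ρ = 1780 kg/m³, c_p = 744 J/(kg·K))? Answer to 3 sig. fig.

37.2 K

C_ocean = 6.37×10^8 J/(m²·K); C_land = 3.56×10^6 J/(m²·K).
A ∝ 1/C ⇒ A_land = A_ocean × C_ocean/C_land = 0.208 × 179 = 37.2 K.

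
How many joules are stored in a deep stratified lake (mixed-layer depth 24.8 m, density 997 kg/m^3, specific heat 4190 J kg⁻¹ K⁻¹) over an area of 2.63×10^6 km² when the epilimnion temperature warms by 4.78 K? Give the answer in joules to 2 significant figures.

Areal heat capacity C = ρ c_p D = 997 × 4190 × 24.8 = 1.04×10^8 J/(m^2 K).
Heat per unit area: q = C ΔT = 1.04×10^8 × 4.78 = 4.95×10^8 J/m².
Total heat: Q = q × A = 4.95×10^8 × (2.63×10^6 × 10⁶ m²) = 1.30×10^21 J.

1.3×10^21 J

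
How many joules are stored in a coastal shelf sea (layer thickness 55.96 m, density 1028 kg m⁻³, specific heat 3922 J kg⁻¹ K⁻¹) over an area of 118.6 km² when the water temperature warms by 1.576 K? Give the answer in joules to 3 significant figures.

Areal heat capacity C = ρ c_p D = 1028 × 3922 × 55.96 = 2.26×10^8 J/(m^2 K).
Heat per unit area: q = C ΔT = 2.26×10^8 × 1.576 = 3.56×10^8 J/m².
Total heat: Q = q × A = 3.56×10^8 × (118.6 × 10⁶ m²) = 4.22×10^16 J.

4.22×10^16 J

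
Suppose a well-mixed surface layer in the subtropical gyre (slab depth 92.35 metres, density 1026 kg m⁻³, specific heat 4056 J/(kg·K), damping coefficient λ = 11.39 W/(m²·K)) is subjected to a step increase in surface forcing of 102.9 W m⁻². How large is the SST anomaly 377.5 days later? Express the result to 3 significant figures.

Areal heat capacity C = ρ c_p D = 1026 × 4056 × 92.35 = 3.84×10^8 J m⁻² K⁻¹.
τ = C / λ = 3.84×10^8 / 11.39 = 3.37×10^7 s.
Equilibrium anomaly ΔT_eq = F / λ = 102.9 / 11.39 = 9.03 K.
t = 377.5 days = 3.26×10^7 s, so t/τ = 0.967.
ΔT(t) = ΔT_eq (1 − e^(−t/τ)) = 9.03 × (1 − e^−0.967) = 5.60 K.

5.60 K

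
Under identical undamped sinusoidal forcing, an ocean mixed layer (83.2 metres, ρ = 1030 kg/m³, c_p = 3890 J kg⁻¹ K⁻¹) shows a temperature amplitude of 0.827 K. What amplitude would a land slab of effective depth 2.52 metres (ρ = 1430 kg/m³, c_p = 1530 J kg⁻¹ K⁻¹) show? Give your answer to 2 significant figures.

C_ocean = 3.33×10^8 J/(m²·K); C_land = 5.51×10^6 J/(m²·K).
A ∝ 1/C ⇒ A_land = A_ocean × C_ocean/C_land = 0.827 × 60.5 = 50.0 K.

50 K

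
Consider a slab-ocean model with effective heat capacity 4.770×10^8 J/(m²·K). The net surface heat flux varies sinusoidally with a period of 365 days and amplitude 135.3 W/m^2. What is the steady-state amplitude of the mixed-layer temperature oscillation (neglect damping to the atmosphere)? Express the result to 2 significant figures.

1.4 K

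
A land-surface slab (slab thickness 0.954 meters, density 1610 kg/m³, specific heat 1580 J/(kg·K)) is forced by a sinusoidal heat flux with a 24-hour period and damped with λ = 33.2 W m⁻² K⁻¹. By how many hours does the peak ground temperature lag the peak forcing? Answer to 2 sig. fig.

5.3 hours

Areal heat capacity C = ρ c_p D = 1610 × 1580 × 0.954 = 2.43×10^6 J/(m^2 K).
ω = 2π / 86400 s = 7.27×10^-5 s⁻¹.
Phase lag φ = arctan(Cω/λ) = arctan(176/33.2) = 1.38 rad.
Time lag = φ / ω = 1.38 / 7.27×10^-5 = 19000 s = 5.29 hours.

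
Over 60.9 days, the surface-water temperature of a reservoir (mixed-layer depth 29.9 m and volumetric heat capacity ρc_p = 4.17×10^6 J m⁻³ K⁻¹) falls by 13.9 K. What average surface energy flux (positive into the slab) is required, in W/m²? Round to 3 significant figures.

Areal heat capacity C = ρc_p × D = 4.17×10^6 × 29.9 = 1.25×10^8 J/(m^2 K).
Required heat per unit area: Q = C ΔT = 1.25×10^8 × -13.9 = -1.73×10^9 J/m².
Flux F = Q / Δt = -1.73×10^9 / 5.26×10^6 s = -329 W/m².

-329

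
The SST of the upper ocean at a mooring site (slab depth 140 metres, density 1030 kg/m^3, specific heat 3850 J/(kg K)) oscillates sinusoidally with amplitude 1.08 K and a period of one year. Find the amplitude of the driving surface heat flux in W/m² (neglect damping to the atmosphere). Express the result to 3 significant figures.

119

Areal heat capacity C = ρ c_p D = 1030 × 3850 × 140 = 5.55×10^8 J m⁻² K⁻¹.
ω = 2π / 3.15×10^7 s = 1.99×10^-7 s⁻¹.
Cω = 5.55×10^8 × 1.99×10^-7 = 111 W/(m²·K).
F₀ = A × Cω = 1.08 × 111 = 119 W/m².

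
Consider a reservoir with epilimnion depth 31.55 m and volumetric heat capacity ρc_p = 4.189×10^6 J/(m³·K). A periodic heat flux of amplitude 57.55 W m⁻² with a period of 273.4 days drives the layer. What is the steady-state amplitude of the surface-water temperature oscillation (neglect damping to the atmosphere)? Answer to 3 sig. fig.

1.64 K

Areal heat capacity C = ρc_p × D = 4.189×10^6 × 31.55 = 1.32×10^8 J/(m²·K).
Angular frequency ω = 2π / T = 2π / 2.36×10^7 s = 2.66×10^-7 s⁻¹.
Cω = 1.32×10^8 × 2.66×10^-7 = 35.2 W/(m²·K).
Amplitude A = F₀ / (Cω) = 57.55 / 35.2 = 1.64 K.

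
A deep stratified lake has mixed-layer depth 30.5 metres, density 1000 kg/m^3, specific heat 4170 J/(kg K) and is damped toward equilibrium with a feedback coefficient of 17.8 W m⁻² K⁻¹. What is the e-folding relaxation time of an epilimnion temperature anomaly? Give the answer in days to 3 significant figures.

Areal heat capacity C = ρ c_p D = 1000 × 4170 × 30.5 = 1.27×10^8 J m⁻² K⁻¹.
Relaxation time τ = C / λ = 1.27×10^8 / 17.8 = 7.15×10^6 s.
In days: 7.15×10^6 s / (86400 s/day) = 82.7 days.

82.7 days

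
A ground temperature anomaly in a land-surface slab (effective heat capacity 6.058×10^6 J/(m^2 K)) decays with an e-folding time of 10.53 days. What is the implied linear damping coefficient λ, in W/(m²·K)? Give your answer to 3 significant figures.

6.66

Areal heat capacity C = 6.058×10^6 J/(m^2 K) (given).
τ = 10.53 days = 9.10×10^5 s.
λ = C / τ = 6.06×10^6 / 9.10×10^5 = 6.66 W/(m²·K).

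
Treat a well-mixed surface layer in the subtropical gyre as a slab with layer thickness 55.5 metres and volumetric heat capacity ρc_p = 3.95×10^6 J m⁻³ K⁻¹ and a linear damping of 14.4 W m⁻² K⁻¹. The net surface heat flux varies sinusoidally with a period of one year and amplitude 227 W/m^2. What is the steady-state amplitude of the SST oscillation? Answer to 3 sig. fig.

4.94 K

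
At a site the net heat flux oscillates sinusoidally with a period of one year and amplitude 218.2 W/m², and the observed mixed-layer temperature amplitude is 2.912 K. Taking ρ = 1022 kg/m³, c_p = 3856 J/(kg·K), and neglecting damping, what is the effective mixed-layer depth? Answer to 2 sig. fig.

ω = 2π / 3.15×10^7 s = 1.99×10^-7 s⁻¹.
Required C = F₀ / (A ω) = 218.2 / (2.912 × 1.99×10^-7) = 3.76×10^8 J/(m²·K).
D = C / (ρ c_p) = 3.76×10^8 / (1022 × 3856) = 95.4 m.

95 m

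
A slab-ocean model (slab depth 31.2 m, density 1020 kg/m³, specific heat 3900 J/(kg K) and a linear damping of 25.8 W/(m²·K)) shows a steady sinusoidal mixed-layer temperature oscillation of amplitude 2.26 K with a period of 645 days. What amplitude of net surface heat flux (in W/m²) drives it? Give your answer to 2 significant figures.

66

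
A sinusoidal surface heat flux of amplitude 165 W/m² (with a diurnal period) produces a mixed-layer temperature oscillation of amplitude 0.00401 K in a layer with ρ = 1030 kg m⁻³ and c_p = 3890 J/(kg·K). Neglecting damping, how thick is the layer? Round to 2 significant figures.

ω = 2π / 86400 s = 7.27×10^-5 s⁻¹.
Required C = F₀ / (A ω) = 165 / (0.00401 × 7.27×10^-5) = 5.66×10^8 J/(m²·K).
D = C / (ρ c_p) = 5.66×10^8 / (1030 × 3890) = 141 m.

140 m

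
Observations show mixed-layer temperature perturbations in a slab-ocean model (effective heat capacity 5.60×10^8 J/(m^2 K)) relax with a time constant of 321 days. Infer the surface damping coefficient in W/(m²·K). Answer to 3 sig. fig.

Areal heat capacity C = 5.60×10^8 J/(m^2 K) (given).
τ = 321 days = 2.77×10^7 s.
λ = C / τ = 5.60×10^8 / 2.77×10^7 = 20.2 W/(m²·K).

20.2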